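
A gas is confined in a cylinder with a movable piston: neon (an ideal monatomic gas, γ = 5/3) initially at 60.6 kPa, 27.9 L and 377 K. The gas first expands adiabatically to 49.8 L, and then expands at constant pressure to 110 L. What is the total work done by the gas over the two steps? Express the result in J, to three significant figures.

W_total ≈ 2200 J

Step 1 (adiabatic): W = (P₁V₁ − P₂V₂)/(γ−1) = (1691 − 1149)/0.667 = 812.6 J.
After step 1: P = 23.07 kPa, V = 49.8 L, T = 256.2 K.
Step 2 (isobaric): W = PΔV = (23.07 kPa)(110 − 49.8 L) = 1389 J.
W_total = 812.6 + 1389 = 2202 J.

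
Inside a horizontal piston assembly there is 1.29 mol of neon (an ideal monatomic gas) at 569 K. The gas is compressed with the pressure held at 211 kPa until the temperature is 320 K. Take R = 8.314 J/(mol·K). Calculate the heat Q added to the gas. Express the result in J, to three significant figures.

Isobaric: W = nRΔT = (1.29)(8.314)(-249) = -2671 J.
ΔU = nCᵥΔT with Cᵥ = 3R/2: ΔU = (1.29)(12.47)(-249) = -4006 J.
Q = ΔU + W = -4006 − 2671 = -6676 J.

Q ≈ -6680 J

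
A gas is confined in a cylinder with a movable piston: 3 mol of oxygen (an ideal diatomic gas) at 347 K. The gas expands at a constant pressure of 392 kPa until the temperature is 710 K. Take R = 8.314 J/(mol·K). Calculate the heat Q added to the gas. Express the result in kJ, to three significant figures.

Isobaric: W = nRΔT = (3)(8.314)(363) = 9054 J.
ΔU = nCᵥΔT with Cᵥ = 5R/2: ΔU = (3)(20.79)(363) = 22635 J.
Q = ΔU + W = 22635 + 9054 = 31689 J.

Q ≈ 31.7 kJ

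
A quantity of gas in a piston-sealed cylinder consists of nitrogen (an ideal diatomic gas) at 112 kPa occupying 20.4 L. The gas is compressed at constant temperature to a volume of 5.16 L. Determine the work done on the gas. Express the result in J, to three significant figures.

Isothermal: W = nRT ln(V₂/V₁) = P₁V₁ ln(V₂/V₁).
P₁V₁ = (112 kPa)(20.4 L) = 2285 J.
W = 2285 × ln(5.16/20.4) = 2285 × -1.375
W_by_gas = -3141 J; work on gas = −W_by = 3141 J.

W ≈ 3140 J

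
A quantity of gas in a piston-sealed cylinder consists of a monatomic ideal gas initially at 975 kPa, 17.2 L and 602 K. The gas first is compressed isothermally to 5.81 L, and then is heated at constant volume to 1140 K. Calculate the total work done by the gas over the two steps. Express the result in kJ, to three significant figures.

W_total ≈ -18.2 kJ

Step 1 (isothermal): W = P₁V₁ ln(V₂/V₁) = (16770) ln(5.81/17.2) = -18201 J.
Step 2 (isochoric): W = 0 (constant volume).
W_total = -18201 + 0 = -18201 J.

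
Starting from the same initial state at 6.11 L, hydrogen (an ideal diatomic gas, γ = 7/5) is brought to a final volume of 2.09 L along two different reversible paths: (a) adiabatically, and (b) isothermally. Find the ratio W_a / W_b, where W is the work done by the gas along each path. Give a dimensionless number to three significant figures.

W_a / W_b ≈ 1.25

Path (a) adiabatic: W = P₁V₁(1 − (V₁/V₂)^(γ−1))/(γ−1) → W_a/(P₁V₁) = -1.34.
Path (b) isothermal: W = P₁V₁ ln(V₂/V₁) → W_b/(P₁V₁) = -1.073.
W_a / W_b = -1.34 / -1.073 = 1.249.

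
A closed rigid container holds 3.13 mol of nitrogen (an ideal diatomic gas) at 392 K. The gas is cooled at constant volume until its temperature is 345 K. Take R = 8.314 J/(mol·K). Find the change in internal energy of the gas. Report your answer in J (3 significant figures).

ΔU ≈ -3060 J

Constant volume ⇒ W = 0, so Q = ΔU = nCᵥΔT with Cᵥ = 5R/2 = 20.79 J/(mol·K).
ΔU = (3.13)(20.79)(345 − 392) = -3058 J.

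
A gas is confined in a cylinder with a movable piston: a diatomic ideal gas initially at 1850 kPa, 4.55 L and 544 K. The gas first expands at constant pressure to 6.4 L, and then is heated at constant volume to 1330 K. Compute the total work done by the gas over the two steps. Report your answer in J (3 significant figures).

W_total ≈ 3420 J

Step 1 (isobaric): W = PΔV = (1850 kPa)(6.4 − 4.55 L) = 3423 J.
Step 2 (isochoric): W = 0 (constant volume).
W_total = 3423 + 0 = 3423 J.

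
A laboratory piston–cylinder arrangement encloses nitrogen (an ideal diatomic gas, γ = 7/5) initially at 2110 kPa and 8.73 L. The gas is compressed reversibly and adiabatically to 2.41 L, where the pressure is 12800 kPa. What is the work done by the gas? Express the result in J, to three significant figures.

Adiabatic: W = (P₁V₁ − P₂V₂)/(γ − 1) with γ = 7/5.
P₁V₁ = 18420 J, P₂V₂ = 30848 J.
W = (18420 − 30848) / 0.4 = -31069 J.

W ≈ -31100 J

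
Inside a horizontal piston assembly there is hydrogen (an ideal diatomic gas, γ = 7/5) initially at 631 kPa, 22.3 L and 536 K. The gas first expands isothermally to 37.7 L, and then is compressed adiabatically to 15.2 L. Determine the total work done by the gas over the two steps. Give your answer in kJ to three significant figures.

Step 1 (isothermal): W = P₁V₁ ln(V₂/V₁) = (14071) ln(37.7/22.3) = 7388 J.
After step 1: P = 373.2 kPa, V = 37.7 L, T = 536 K.
Step 2 (adiabatic): W = (P₁V₁ − P₂V₂)/(γ−1) = (14071 − 20236)/0.4 = -15413 J.
W_total = 7388 − 15413 = -8024 J.

W_total ≈ -8.02 kJ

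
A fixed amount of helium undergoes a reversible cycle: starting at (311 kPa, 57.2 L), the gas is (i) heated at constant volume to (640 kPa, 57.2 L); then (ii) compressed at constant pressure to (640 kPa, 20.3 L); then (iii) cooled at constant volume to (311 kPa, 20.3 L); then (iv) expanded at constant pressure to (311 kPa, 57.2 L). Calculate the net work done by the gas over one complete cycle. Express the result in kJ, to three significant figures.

Constant-volume legs do no work.
W(ii) = (640)(20.3 − 57.2) = -23616 J; W(iv) = (311)(57.2 − 20.3) = 11476 J.
W_net = -23616 + 11476 = -12140 J (the counter-clockwise enclosed area).

W_net ≈ -12.1 kJ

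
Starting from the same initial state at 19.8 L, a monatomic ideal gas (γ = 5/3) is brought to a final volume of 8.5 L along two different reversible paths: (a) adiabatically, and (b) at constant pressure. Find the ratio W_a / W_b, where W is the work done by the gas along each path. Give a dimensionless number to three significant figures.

Path (a) adiabatic: W = P₁V₁(1 − (V₁/V₂)^(γ−1))/(γ−1) → W_a/(P₁V₁) = -1.136.
Path (b) isobaric: W = P₁(V₂ − V₁) → W_b/(P₁V₁) = -0.5707.
W_a / W_b = -1.136 / -0.5707 = 1.99.

W_a / W_b ≈ 1.99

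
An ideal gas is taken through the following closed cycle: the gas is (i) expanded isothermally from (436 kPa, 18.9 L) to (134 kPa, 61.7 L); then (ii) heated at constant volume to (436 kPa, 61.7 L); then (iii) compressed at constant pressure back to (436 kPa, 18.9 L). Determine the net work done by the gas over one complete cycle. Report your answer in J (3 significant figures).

Leg (i): W = PᵢVᵢ ln(V_f/Vᵢ) = (8240) ln(61.7/18.9) = 9749 J.
Leg (ii): W = 0.
Leg (iii): W = PΔV = (436)(18.9 − 61.7) = -18661 J.
W_net = 9749 − 18661 = -8911 J.

W_net ≈ -8910 J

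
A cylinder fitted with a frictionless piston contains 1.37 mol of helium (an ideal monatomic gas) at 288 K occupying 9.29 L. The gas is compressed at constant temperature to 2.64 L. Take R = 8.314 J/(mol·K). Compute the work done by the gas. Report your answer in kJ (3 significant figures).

W ≈ -4.13 kJ

Isothermal: W = nRT ln(V₂/V₁).
W = (1.37)(8.314)(288) × ln(2.64/9.29)
  = 3280 × -1.258
W_by_gas = -4127 J.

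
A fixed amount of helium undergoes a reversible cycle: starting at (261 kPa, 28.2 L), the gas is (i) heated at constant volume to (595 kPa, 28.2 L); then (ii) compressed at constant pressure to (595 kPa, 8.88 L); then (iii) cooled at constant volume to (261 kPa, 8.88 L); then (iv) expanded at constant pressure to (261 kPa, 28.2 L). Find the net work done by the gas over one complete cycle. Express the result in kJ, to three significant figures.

W_net ≈ -6.45 kJ

Constant-volume legs do no work.
W(ii) = (595)(8.88 − 28.2) = -11495 J; W(iv) = (261)(28.2 − 8.88) = 5043 J.
W_net = -11495 + 5043 = -6453 J (the counter-clockwise enclosed area).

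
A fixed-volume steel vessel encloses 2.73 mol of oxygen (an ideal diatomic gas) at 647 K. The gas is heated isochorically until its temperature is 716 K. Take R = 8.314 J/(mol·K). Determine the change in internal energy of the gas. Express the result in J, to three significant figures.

Constant volume ⇒ W = 0, so Q = ΔU = nCᵥΔT with Cᵥ = 5R/2 = 20.79 J/(mol·K).
ΔU = (2.73)(20.79)(716 − 647) = 3915 J.

ΔU ≈ 3920 J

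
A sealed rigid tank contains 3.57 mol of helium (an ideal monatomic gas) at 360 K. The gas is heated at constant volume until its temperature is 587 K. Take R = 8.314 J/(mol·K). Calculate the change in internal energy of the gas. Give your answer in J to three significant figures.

Constant volume ⇒ W = 0, so Q = ΔU = nCᵥΔT with Cᵥ = 3R/2 = 12.47 J/(mol·K).
ΔU = (3.57)(12.47)(587 − 360) = 10106 J.

ΔU ≈ 10100 J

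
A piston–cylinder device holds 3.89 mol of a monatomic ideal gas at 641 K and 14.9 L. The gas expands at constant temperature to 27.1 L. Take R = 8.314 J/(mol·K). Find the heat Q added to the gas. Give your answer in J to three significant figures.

Q ≈ 12400 J

Isothermal ⇒ ΔU = 0, so Q = W = nRT ln(V₂/V₁).
Q = (3.89)(8.314)(641) ln(27.1/14.9) = 20731 × 0.5982 = 12401 J.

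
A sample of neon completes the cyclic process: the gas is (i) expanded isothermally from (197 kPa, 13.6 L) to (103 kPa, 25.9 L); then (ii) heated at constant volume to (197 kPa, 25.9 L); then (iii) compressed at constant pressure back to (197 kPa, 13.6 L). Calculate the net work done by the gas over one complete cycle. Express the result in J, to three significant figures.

W_net ≈ -697 J

Leg (i): W = PᵢVᵢ ln(V_f/Vᵢ) = (2679) ln(25.9/13.6) = 1726 J.
Leg (ii): W = 0.
Leg (iii): W = PΔV = (197)(13.6 − 25.9) = -2423 J.
W_net = 1726 − 2423 = -697.2 J.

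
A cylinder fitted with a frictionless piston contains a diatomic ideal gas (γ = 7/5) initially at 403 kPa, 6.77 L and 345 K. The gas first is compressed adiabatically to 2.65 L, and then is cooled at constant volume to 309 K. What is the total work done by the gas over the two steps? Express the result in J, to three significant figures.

Step 1 (adiabatic): W = (P₁V₁ − P₂V₂)/(γ−1) = (2728 − 3970)/0.4 = -3105 J.
Step 2 (isochoric): W = 0 (constant volume).
W_total = -3105 + 0 = -3105 J.

W_total ≈ -3110 J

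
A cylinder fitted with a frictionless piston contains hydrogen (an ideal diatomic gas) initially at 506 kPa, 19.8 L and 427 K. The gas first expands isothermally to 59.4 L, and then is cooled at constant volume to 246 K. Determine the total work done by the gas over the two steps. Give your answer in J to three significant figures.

W_total ≈ 11000 J

Step 1 (isothermal): W = P₁V₁ ln(V₂/V₁) = (10019) ln(59.4/19.8) = 11007 J.
Step 2 (isochoric): W = 0 (constant volume).
W_total = 11007 + 0 = 11007 J.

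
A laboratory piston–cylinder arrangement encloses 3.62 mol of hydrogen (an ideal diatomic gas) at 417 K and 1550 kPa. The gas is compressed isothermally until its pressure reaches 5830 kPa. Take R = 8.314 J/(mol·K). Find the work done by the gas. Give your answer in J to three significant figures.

W ≈ -16600 J

Isothermal process: W = nRT ln(V₂/V₁) = nRT ln(P₁/P₂).
W = (3.62)(8.314)(417) × ln(1550/5830)
  = 12550 × ln(0.2659) = 12550 × -1.325
W_by_gas = -16626 J.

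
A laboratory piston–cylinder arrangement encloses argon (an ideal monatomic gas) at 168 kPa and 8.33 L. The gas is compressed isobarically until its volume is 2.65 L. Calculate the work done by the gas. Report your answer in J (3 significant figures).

W ≈ -954 J

Isobaric: W = P ΔV.
W = (168 kPa)(2.65 − 8.33 L) = (168)(-5.68) = -954.2 J.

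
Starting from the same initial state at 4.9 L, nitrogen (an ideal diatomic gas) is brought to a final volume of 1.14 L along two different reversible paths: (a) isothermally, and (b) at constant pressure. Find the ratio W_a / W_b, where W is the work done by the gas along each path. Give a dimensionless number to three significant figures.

W_a / W_b ≈ 1.90

Path (a) isothermal: W = P₁V₁ ln(V₂/V₁) → W_a/(P₁V₁) = -1.458.
Path (b) isobaric: W = P₁(V₂ − V₁) → W_b/(P₁V₁) = -0.7673.
W_a / W_b = -1.458 / -0.7673 = 1.9.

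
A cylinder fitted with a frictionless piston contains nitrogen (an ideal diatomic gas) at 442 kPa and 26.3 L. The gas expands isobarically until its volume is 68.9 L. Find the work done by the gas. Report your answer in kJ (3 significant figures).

Isobaric: W = P ΔV.
W = (442 kPa)(68.9 − 26.3 L) = (442)(42.6) = 18829 J.

W ≈ 18.8 kJ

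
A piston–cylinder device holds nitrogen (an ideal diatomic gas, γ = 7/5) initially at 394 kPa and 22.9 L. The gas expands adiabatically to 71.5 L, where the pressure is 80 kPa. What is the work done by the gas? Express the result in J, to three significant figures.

Adiabatic: W = (P₁V₁ − P₂V₂)/(γ − 1) with γ = 7/5.
P₁V₁ = 9023 J, P₂V₂ = 5720 J.
W = (9023 − 5720) / 0.4 = 8256 J.

W ≈ 8260 J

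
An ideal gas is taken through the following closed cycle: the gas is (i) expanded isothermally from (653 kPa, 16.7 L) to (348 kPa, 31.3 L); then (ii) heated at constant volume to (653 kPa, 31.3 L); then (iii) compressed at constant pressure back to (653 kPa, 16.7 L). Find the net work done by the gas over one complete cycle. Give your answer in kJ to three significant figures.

W_net ≈ -2.68 kJ

Leg (i): W = PᵢVᵢ ln(V_f/Vᵢ) = (10905) ln(31.3/16.7) = 6851 J.
Leg (ii): W = 0.
Leg (iii): W = PΔV = (653)(16.7 − 31.3) = -9534 J.
W_net = 6851 − 9534 = -2683 J.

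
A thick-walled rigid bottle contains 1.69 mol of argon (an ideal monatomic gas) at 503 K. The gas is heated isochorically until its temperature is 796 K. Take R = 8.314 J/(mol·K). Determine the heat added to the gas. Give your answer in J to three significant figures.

Q ≈ 6180 J

Constant volume ⇒ W = 0, so Q = ΔU = nCᵥΔT with Cᵥ = 3R/2 = 12.47 J/(mol·K).
ΔU = (1.69)(12.47)(796 − 503) = 6175 J.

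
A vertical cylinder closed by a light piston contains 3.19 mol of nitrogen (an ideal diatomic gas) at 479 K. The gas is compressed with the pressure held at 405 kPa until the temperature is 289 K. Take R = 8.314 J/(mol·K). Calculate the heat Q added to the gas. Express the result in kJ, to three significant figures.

Isobaric: W = nRΔT = (3.19)(8.314)(-190) = -5039 J.
ΔU = nCᵥΔT with Cᵥ = 5R/2: ΔU = (3.19)(20.79)(-190) = -12598 J.
Q = ΔU + W = -12598 − 5039 = -17637 J.

Q ≈ -17.6 kJ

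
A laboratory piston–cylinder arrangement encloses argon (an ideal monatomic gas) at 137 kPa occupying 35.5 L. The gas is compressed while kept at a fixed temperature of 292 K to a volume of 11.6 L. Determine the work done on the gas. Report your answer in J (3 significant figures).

W ≈ 5440 J

Isothermal: W = nRT ln(V₂/V₁) = P₁V₁ ln(V₂/V₁).
P₁V₁ = (137 kPa)(35.5 L) = 4864 J.
W = 4864 × ln(11.6/35.5) = 4864 × -1.119
W_by_gas = -5440 J; work on gas = −W_by = 5440 J.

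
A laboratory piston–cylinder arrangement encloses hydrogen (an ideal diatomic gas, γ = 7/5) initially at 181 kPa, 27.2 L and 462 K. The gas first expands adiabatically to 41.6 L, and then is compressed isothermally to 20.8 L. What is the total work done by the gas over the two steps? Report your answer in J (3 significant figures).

W_total ≈ -955 J

Step 1 (adiabatic): W = (P₁V₁ − P₂V₂)/(γ−1) = (4923 − 4154)/0.4 = 1924 J.
After step 1: P = 99.85 kPa, V = 41.6 L, T = 389.8 K.
Step 2 (isothermal): W = P₁V₁ ln(V₂/V₁) = (4154) ln(20.8/41.6) = -2879 J.
W_total = 1924 − 2879 = -955.5 J.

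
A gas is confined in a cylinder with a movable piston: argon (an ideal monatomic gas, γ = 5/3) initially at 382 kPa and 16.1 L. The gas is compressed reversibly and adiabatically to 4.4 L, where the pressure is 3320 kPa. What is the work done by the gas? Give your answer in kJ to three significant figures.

Adiabatic: W = (P₁V₁ − P₂V₂)/(γ − 1) with γ = 5/3.
P₁V₁ = 6150 J, P₂V₂ = 14608 J.
W = (6150 − 14608) / 0.6667 = -12687 J.

W ≈ -12.7 kJ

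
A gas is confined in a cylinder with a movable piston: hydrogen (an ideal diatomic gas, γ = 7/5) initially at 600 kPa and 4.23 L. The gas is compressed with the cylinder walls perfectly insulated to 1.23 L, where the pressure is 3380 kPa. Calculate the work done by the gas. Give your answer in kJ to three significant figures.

Adiabatic: W = (P₁V₁ − P₂V₂)/(γ − 1) with γ = 7/5.
P₁V₁ = 2538 J, P₂V₂ = 4157 J.
W = (2538 − 4157) / 0.4 = -4048 J.

W ≈ -4.05 kJ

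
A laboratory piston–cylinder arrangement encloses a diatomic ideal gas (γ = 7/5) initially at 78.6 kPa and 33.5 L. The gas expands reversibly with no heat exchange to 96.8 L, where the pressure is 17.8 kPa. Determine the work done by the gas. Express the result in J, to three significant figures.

W ≈ 2280 J

Adiabatic: W = (P₁V₁ − P₂V₂)/(γ − 1) with γ = 7/5.
P₁V₁ = 2633 J, P₂V₂ = 1723 J.
W = (2633 − 1723) / 0.4 = 2275 J.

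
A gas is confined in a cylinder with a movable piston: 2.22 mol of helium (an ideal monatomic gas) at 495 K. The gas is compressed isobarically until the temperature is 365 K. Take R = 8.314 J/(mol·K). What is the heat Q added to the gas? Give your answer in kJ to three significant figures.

Q ≈ -6.00 kJ

Isobaric: W = nRΔT = (2.22)(8.314)(-130) = -2399 J.
ΔU = nCᵥΔT with Cᵥ = 3R/2: ΔU = (2.22)(12.47)(-130) = -3599 J.
Q = ΔU + W = -3599 − 2399 = -5999 J.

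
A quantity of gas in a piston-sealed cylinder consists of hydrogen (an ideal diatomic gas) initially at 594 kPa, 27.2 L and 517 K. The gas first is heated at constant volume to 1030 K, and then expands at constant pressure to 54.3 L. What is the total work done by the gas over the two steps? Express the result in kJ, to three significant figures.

Step 1 (isochoric): W = 0 (constant volume).
After step 1: P = 1183 kPa (V unchanged).
Step 2 (isobaric): W = PΔV = (1183 kPa)(54.3 − 27.2 L) = 32070 J.
W_total = 0 + 32070 = 32070 J.

W_total ≈ 32.1 kJ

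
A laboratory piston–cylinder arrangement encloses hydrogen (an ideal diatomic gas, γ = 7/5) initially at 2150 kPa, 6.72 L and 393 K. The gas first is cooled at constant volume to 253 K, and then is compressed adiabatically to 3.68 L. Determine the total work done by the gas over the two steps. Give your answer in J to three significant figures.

Step 1 (isochoric): W = 0 (constant volume).
After step 1: P = 1384 kPa (V unchanged).
Step 2 (adiabatic): W = (P₁V₁ − P₂V₂)/(γ−1) = (9301 − 11834)/0.4 = -6333 J.
W_total = 0 − 6333 = -6333 J.

W_total ≈ -6330 J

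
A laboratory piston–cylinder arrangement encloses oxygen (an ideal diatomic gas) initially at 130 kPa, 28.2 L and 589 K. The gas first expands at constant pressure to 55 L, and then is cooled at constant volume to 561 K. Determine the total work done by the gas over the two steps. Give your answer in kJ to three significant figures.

W_total ≈ 3.48 kJ

Step 1 (isobaric): W = PΔV = (130 kPa)(55 − 28.2 L) = 3484 J.
Step 2 (isochoric): W = 0 (constant volume).
W_total = 3484 + 0 = 3484 J.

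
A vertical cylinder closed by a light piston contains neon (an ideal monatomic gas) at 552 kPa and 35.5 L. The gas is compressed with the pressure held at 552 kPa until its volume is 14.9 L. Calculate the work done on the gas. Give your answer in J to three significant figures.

Isobaric: W = P ΔV.
W = (552 kPa)(14.9 − 35.5 L) = (552)(-20.6) = -11371 J.
Work on gas = −W_by = 11371 J.

W ≈ 11400 J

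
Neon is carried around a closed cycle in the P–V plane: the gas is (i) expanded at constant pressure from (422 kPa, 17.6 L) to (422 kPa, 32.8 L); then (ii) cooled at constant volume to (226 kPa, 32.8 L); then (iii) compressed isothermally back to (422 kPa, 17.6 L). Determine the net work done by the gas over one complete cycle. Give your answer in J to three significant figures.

W_net ≈ 1800 J

Leg (i): W = PΔV = (422)(32.8 − 17.6) = 6414 J.
Leg (ii): W = 0.
Leg (iii): W = PᵢVᵢ ln(V_f/Vᵢ) = (7413) ln(17.6/32.8) = -4615 J.
W_net = 6414 − 4615 = 1800 J.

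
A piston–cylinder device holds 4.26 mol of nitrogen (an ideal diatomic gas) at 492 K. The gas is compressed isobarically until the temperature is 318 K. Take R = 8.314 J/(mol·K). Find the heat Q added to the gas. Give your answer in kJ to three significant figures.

Isobaric: W = nRΔT = (4.26)(8.314)(-174) = -6163 J.
ΔU = nCᵥΔT with Cᵥ = 5R/2: ΔU = (4.26)(20.79)(-174) = -15407 J.
Q = ΔU + W = -15407 − 6163 = -21569 J.

Q ≈ -21.6 kJ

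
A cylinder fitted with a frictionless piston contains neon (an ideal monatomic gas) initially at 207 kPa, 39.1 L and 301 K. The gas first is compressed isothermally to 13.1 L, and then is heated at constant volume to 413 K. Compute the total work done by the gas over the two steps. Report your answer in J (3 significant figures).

Step 1 (isothermal): W = P₁V₁ ln(V₂/V₁) = (8094) ln(13.1/39.1) = -8851 J.
Step 2 (isochoric): W = 0 (constant volume).
W_total = -8851 + 0 = -8851 J.

W_total ≈ -8850 J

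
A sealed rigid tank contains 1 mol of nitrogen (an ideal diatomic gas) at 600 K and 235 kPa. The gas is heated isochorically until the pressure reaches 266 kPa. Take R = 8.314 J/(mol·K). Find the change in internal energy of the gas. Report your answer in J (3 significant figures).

ΔU ≈ 1650 J

Constant volume ⇒ W = 0, so Q = ΔU = nCᵥΔT with Cᵥ = 5R/2 = 20.79 J/(mol·K).
At constant V, T₂/T₁ = P₂/P₁ ⇒ ΔT = T₁(P₂/P₁ − 1) = 600·(266/235 − 1) = 79.15 K.
ΔU = (1)(20.79)(79.15) = 1645 J.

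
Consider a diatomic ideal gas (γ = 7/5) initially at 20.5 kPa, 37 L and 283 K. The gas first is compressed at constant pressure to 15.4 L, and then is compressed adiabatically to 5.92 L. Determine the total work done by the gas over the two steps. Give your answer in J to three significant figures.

W_total ≈ -810 J

Step 1 (isobaric): W = PΔV = (20.5 kPa)(15.4 − 37 L) = -442.8 J.
After step 1: P = 20.5 kPa, V = 15.4 L, T = 117.8 K.
Step 2 (adiabatic): W = (P₁V₁ − P₂V₂)/(γ−1) = (315.7 − 462.8)/0.4 = -367.6 J.
W_total = -442.8 − 367.6 = -810.4 J.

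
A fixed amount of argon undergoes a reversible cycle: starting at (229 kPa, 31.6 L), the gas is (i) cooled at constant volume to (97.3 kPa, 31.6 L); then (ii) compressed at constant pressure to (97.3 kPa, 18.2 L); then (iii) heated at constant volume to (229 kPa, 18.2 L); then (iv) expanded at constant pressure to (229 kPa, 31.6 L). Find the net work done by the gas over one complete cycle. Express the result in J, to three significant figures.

W_net ≈ 1760 J

Constant-volume legs do no work.
W(ii) = (97.3)(18.2 − 31.6) = -1304 J; W(iv) = (229)(31.6 − 18.2) = 3069 J.
W_net = -1304 + 3069 = 1765 J (the clockwise enclosed area).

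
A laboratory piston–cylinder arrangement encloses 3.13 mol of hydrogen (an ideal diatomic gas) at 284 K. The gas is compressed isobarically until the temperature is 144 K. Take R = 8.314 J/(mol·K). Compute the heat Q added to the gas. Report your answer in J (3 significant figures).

Q ≈ -12800 J

Isobaric: W = nRΔT = (3.13)(8.314)(-140) = -3643 J.
ΔU = nCᵥΔT with Cᵥ = 5R/2: ΔU = (3.13)(20.79)(-140) = -9108 J.
Q = ΔU + W = -9108 − 3643 = -12751 J.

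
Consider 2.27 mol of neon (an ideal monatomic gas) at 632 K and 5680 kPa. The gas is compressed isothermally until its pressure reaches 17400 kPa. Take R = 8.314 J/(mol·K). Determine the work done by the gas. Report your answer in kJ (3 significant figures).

Isothermal process: W = nRT ln(V₂/V₁) = nRT ln(P₁/P₂).
W = (2.27)(8.314)(632) × ln(5680/17400)
  = 11928 × ln(0.3264) = 11928 × -1.12
W_by_gas = -13353 J.

W ≈ -13.4 kJ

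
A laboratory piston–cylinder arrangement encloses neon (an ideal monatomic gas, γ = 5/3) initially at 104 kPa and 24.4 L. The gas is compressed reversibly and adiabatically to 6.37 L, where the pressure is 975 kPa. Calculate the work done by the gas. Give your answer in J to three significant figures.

W ≈ -5510 J

Adiabatic: W = (P₁V₁ − P₂V₂)/(γ − 1) with γ = 5/3.
P₁V₁ = 2538 J, P₂V₂ = 6211 J.
W = (2538 − 6211) / 0.6667 = -5510 J.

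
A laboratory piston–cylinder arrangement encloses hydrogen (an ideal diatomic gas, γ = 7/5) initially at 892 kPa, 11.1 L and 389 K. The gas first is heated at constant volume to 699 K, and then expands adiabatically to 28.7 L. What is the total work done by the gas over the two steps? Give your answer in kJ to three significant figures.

Step 1 (isochoric): W = 0 (constant volume).
After step 1: P = 1603 kPa (V unchanged).
Step 2 (adiabatic): W = (P₁V₁ − P₂V₂)/(γ−1) = (17792 − 12167)/0.4 = 14061 J.
W_total = 0 + 14061 = 14061 J.

W_total ≈ 14.1 kJ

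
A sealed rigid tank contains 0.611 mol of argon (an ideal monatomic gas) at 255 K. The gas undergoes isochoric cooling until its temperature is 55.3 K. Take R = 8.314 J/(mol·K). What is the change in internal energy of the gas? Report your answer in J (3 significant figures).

ΔU ≈ -1520 J

Constant volume ⇒ W = 0, so Q = ΔU = nCᵥΔT with Cᵥ = 3R/2 = 12.47 J/(mol·K).
ΔU = (0.611)(12.47)(55.3 − 255) = -1522 J.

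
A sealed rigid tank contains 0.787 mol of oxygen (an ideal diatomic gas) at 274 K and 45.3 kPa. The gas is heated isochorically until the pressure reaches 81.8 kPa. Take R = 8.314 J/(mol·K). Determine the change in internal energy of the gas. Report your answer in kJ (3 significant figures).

ΔU ≈ 3.61 kJ

Constant volume ⇒ W = 0, so Q = ΔU = nCᵥΔT with Cᵥ = 5R/2 = 20.79 J/(mol·K).
At constant V, T₂/T₁ = P₂/P₁ ⇒ ΔT = T₁(P₂/P₁ − 1) = 274·(81.8/45.3 − 1) = 220.8 K.
ΔU = (0.787)(20.79)(220.8) = 3611 J.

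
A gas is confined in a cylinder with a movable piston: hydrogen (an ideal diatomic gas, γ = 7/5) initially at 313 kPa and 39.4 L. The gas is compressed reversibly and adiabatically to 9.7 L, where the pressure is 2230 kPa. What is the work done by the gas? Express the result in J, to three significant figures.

W ≈ -23200 J

Adiabatic: W = (P₁V₁ − P₂V₂)/(γ − 1) with γ = 7/5.
P₁V₁ = 12332 J, P₂V₂ = 21631 J.
W = (12332 − 21631) / 0.4 = -23247 J.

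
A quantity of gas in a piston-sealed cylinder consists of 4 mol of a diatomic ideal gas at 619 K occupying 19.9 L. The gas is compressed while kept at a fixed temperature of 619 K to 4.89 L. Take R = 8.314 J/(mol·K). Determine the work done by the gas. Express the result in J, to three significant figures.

Isothermal: W = nRT ln(V₂/V₁).
W = (4)(8.314)(619) × ln(4.89/19.9)
  = 20585 × -1.404
W_by_gas = -28892 J.

W ≈ -28900 J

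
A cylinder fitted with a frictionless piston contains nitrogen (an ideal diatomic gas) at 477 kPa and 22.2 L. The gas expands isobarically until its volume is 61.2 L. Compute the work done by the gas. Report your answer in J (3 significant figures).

W ≈ 18600 J

Isobaric: W = P ΔV.
W = (477 kPa)(61.2 − 22.2 L) = (477)(39) = 18603 J.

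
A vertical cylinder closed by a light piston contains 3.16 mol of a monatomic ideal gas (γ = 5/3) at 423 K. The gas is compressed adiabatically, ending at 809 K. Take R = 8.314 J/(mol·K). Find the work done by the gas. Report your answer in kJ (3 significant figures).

Adiabatic ⇒ Q = 0, so W_by = −ΔU = nCᵥ(T₁ − T₂).
Cᵥ = 3R/2 = 12.47 J/(mol·K).
W = (3.16)(12.47)(423 − 809) = -15212 J.

W ≈ -15.2 kJ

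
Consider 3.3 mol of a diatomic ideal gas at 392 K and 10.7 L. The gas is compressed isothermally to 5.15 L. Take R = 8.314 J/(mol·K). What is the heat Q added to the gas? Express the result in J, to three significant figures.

Q ≈ -7860 J

Isothermal ⇒ ΔU = 0, so Q = W = nRT ln(V₂/V₁).
Q = (3.3)(8.314)(392) ln(5.15/10.7) = 10755 × -0.7312 = -7865 J.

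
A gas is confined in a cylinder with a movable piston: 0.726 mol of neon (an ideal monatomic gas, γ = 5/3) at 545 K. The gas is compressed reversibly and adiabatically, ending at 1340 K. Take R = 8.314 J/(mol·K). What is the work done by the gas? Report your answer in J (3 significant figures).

W ≈ -7200 J

Adiabatic ⇒ Q = 0, so W_by = −ΔU = nCᵥ(T₁ − T₂).
Cᵥ = 3R/2 = 12.47 J/(mol·K).
W = (0.726)(12.47)(545 − 1340) = -7198 J.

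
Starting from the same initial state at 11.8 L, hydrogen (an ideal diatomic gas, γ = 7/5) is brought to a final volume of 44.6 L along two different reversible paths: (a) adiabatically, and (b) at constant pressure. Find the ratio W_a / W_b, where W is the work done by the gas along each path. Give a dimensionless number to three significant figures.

Path (a) adiabatic: W = P₁V₁(1 − (V₁/V₂)^(γ−1))/(γ−1) → W_a/(P₁V₁) = 1.031.
Path (b) isobaric: W = P₁(V₂ − V₁) → W_b/(P₁V₁) = 2.78.
W_a / W_b = 1.031 / 2.78 = 0.371.

W_a / W_b ≈ 0.371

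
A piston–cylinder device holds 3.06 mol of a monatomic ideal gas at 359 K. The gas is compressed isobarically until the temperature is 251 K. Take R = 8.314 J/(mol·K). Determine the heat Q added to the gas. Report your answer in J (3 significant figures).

Isobaric: W = nRΔT = (3.06)(8.314)(-108) = -2748 J.
ΔU = nCᵥΔT with Cᵥ = 3R/2: ΔU = (3.06)(12.47)(-108) = -4121 J.
Q = ΔU + W = -4121 − 2748 = -6869 J.

Q ≈ -6870 J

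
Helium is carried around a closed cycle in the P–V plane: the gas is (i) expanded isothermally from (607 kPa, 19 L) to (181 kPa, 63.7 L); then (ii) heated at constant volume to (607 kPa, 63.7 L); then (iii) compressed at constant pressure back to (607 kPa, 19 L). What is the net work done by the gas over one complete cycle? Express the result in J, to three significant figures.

W_net ≈ -13200 J

Leg (i): W = PᵢVᵢ ln(V_f/Vᵢ) = (11533) ln(63.7/19) = 13952 J.
Leg (ii): W = 0.
Leg (iii): W = PΔV = (607)(19 − 63.7) = -27133 J.
W_net = 13952 − 27133 = -13181 J.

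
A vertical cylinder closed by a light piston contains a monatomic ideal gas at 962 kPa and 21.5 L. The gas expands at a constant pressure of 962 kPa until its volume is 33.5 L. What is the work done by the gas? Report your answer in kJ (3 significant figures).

Isobaric: W = P ΔV.
W = (962 kPa)(33.5 − 21.5 L) = (962)(12) = 11544 J.

W ≈ 11.5 kJ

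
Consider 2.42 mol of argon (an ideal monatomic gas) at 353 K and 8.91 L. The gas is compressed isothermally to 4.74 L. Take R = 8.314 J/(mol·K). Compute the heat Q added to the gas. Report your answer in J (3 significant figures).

Q ≈ -4480 J

Isothermal ⇒ ΔU = 0, so Q = W = nRT ln(V₂/V₁).
Q = (2.42)(8.314)(353) ln(4.74/8.91) = 7102 × -0.6311 = -4483 J.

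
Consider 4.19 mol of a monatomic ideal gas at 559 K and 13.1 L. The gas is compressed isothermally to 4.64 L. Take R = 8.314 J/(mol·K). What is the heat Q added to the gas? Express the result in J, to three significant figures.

Q ≈ -20200 J

Isothermal ⇒ ΔU = 0, so Q = W = nRT ln(V₂/V₁).
Q = (4.19)(8.314)(559) ln(4.64/13.1) = 19473 × -1.038 = -20211 J.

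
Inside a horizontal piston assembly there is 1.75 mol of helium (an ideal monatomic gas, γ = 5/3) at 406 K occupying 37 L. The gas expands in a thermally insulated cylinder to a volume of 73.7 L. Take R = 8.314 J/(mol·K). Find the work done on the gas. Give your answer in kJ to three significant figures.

W ≈ -3.26 kJ

Adiabatic: TV^(γ−1) = const with γ = 5/3.
T₂ = T₁ (V₁/V₂)^(γ−1) = 406 × (37/73.7)^0.667 = 406 × 0.6317 = 256.5 K.
W_by = nCᵥ(T₁ − T₂) = (1.75)(12.47)(406 − 256.5) = 3264 J.
Work on gas = −W_by = -3264 J.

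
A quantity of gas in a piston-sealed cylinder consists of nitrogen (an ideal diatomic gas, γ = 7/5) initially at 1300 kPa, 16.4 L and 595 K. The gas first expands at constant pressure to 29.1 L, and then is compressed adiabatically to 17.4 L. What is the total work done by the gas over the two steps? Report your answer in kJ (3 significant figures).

Step 1 (isobaric): W = PΔV = (1300 kPa)(29.1 − 16.4 L) = 16510 J.
After step 1: P = 1300 kPa, V = 29.1 L, T = 1056 K.
Step 2 (adiabatic): W = (P₁V₁ − P₂V₂)/(γ−1) = (37830 − 46470)/0.4 = -21600 J.
W_total = 16510 − 21600 = -5090 J.

W_total ≈ -5.09 kJ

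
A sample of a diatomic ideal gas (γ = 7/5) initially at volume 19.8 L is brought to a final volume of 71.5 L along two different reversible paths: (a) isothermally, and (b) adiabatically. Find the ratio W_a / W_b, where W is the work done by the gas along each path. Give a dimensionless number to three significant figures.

Path (a) isothermal: W = P₁V₁ ln(V₂/V₁) → W_a/(P₁V₁) = 1.284.
Path (b) adiabatic: W = P₁V₁(1 − (V₁/V₂)^(γ−1))/(γ−1) → W_b/(P₁V₁) = 1.004.
W_a / W_b = 1.284 / 1.004 = 1.279.

W_a / W_b ≈ 1.28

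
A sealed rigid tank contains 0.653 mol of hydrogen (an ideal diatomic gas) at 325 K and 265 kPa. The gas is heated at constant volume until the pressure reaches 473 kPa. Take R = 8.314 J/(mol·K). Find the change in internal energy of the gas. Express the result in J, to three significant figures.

ΔU ≈ 3460 J

Constant volume ⇒ W = 0, so Q = ΔU = nCᵥΔT with Cᵥ = 5R/2 = 20.79 J/(mol·K).
At constant V, T₂/T₁ = P₂/P₁ ⇒ ΔT = T₁(P₂/P₁ − 1) = 325·(473/265 − 1) = 255.1 K.
ΔU = (0.653)(20.79)(255.1) = 3462 J.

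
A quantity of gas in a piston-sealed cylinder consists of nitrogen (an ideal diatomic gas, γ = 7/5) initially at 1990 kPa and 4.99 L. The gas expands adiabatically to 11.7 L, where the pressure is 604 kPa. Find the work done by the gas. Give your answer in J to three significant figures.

W ≈ 7160 J

Adiabatic: W = (P₁V₁ − P₂V₂)/(γ − 1) with γ = 7/5.
P₁V₁ = 9930 J, P₂V₂ = 7067 J.
W = (9930 − 7067) / 0.4 = 7158 J.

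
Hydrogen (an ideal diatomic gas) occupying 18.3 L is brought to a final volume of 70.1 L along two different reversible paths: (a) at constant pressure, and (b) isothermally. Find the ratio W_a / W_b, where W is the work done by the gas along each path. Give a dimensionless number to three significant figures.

Path (a) isobaric: W = P₁(V₂ − V₁) → W_a/(P₁V₁) = 2.831.
Path (b) isothermal: W = P₁V₁ ln(V₂/V₁) → W_b/(P₁V₁) = 1.343.
W_a / W_b = 2.831 / 1.343 = 2.108.

W_a / W_b ≈ 2.11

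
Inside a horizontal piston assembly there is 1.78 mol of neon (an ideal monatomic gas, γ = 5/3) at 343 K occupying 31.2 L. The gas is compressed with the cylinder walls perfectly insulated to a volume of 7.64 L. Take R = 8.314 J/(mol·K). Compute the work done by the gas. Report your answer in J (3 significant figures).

W ≈ -11800 J

Adiabatic: TV^(γ−1) = const with γ = 5/3.
T₂ = T₁ (V₁/V₂)^(γ−1) = 343 × (31.2/7.64)^0.667 = 343 × 2.555 = 876.3 K.
W_by = nCᵥ(T₁ − T₂) = (1.78)(12.47)(343 − 876.3) = -11839 J.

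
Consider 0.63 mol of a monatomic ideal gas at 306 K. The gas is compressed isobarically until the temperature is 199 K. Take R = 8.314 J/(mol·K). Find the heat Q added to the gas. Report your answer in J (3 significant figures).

Q ≈ -1400 J

Isobaric: W = nRΔT = (0.63)(8.314)(-107) = -560.4 J.
ΔU = nCᵥΔT with Cᵥ = 3R/2: ΔU = (0.63)(12.47)(-107) = -840.7 J.
Q = ΔU + W = -840.7 − 560.4 = -1401 J.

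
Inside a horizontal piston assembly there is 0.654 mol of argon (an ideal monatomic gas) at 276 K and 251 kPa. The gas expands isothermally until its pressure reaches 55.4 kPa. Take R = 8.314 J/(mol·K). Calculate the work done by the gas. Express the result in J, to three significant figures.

Isothermal process: W = nRT ln(V₂/V₁) = nRT ln(P₁/P₂).
W = (0.654)(8.314)(276) × ln(251/55.4)
  = 1501 × ln(4.531) = 1501 × 1.511
W_by_gas = 2267 J.

W ≈ 2270 J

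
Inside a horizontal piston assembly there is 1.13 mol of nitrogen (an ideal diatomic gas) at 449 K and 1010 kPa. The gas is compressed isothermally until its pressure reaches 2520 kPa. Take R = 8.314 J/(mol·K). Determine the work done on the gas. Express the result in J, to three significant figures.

W ≈ 3860 J

Isothermal process: W = nRT ln(V₂/V₁) = nRT ln(P₁/P₂).
W = (1.13)(8.314)(449) × ln(1010/2520)
  = 4218 × ln(0.4008) = 4218 × -0.9143
W_by_gas = -3857 J; work on gas = −W_by = 3857 J.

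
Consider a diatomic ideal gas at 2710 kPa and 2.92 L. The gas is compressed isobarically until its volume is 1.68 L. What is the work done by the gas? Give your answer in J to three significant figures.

Isobaric: W = P ΔV.
W = (2710 kPa)(1.68 − 2.92 L) = (2710)(-1.24) = -3360 J.

W ≈ -3360 J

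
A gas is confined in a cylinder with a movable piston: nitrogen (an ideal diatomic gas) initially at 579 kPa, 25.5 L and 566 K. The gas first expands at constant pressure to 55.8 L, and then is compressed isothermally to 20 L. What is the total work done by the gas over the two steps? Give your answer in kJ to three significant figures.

Step 1 (isobaric): W = PΔV = (579 kPa)(55.8 − 25.5 L) = 17544 J.
After step 1: P = 579 kPa, V = 55.8 L, T = 1239 K.
Step 2 (isothermal): W = P₁V₁ ln(V₂/V₁) = (32308) ln(20/55.8) = -33150 J.
W_total = 17544 − 33150 = -15606 J.

W_total ≈ -15.6 kJ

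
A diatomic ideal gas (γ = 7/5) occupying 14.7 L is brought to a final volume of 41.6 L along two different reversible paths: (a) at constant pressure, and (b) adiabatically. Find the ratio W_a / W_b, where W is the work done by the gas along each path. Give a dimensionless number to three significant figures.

Path (a) isobaric: W = P₁(V₂ − V₁) → W_a/(P₁V₁) = 1.83.
Path (b) adiabatic: W = P₁V₁(1 − (V₁/V₂)^(γ−1))/(γ−1) → W_b/(P₁V₁) = 0.851.
W_a / W_b = 1.83 / 0.851 = 2.15.

W_a / W_b ≈ 2.15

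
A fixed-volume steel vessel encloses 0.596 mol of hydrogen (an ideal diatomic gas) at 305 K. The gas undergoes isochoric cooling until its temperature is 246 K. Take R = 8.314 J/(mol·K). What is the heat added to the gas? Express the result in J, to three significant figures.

Q ≈ -731 J

Constant volume ⇒ W = 0, so Q = ΔU = nCᵥΔT with Cᵥ = 5R/2 = 20.79 J/(mol·K).
ΔU = (0.596)(20.79)(246 − 305) = -730.9 J.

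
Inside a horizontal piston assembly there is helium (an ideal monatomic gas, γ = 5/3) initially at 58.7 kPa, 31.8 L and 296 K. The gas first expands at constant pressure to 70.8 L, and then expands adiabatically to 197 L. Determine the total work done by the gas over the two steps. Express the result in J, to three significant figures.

Step 1 (isobaric): W = PΔV = (58.7 kPa)(70.8 − 31.8 L) = 2289 J.
After step 1: P = 58.7 kPa, V = 70.8 L, T = 659 K.
Step 2 (adiabatic): W = (P₁V₁ − P₂V₂)/(γ−1) = (4156 − 2101)/0.667 = 3083 J.
W_total = 2289 + 3083 = 5372 J.

W_total ≈ 5370 J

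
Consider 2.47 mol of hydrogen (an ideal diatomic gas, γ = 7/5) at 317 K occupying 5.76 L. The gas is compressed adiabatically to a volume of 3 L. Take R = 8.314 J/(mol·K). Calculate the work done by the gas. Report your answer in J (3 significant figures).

Adiabatic: TV^(γ−1) = const with γ = 7/5.
T₂ = T₁ (V₁/V₂)^(γ−1) = 317 × (5.76/3)^0.4 = 317 × 1.298 = 411.5 K.
W_by = nCᵥ(T₁ − T₂) = (2.47)(20.79)(317 − 411.5) = -4852 J.

W ≈ -4850 J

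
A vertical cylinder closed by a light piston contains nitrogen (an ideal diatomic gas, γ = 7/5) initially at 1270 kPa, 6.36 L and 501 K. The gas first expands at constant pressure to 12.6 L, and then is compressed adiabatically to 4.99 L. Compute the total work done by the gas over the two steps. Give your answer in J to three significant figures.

W_total ≈ -10000 J

Step 1 (isobaric): W = PΔV = (1270 kPa)(12.6 − 6.36 L) = 7925 J.
After step 1: P = 1270 kPa, V = 12.6 L, T = 992.5 K.
Step 2 (adiabatic): W = (P₁V₁ − P₂V₂)/(γ−1) = (16002 − 23178)/0.4 = -17941 J.
W_total = 7925 − 17941 = -10016 J.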